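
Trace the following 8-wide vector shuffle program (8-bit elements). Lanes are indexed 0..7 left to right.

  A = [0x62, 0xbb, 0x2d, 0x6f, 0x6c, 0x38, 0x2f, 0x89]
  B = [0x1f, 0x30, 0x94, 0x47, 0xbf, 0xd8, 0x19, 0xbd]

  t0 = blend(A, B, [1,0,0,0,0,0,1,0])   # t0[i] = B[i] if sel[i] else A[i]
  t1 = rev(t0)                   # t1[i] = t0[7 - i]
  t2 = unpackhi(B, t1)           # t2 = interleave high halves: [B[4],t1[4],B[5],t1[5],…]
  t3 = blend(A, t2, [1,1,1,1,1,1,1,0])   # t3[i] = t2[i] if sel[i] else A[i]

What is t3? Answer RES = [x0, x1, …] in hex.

RES = [ 0xbf  0x6f  0xd8  0x2d  0x19  0xbb  0xbd  0x89 ]

→ t0 |1f|bb|2d|6f|6c|38|19|89|
→ t1 |89|19|38|6c|6f|2d|bb|1f|
→ t2 |bf|6f|d8|2d|19|bb|bd|1f|
→ t3 |bf|6f|d8|2d|19|bb|bd|89|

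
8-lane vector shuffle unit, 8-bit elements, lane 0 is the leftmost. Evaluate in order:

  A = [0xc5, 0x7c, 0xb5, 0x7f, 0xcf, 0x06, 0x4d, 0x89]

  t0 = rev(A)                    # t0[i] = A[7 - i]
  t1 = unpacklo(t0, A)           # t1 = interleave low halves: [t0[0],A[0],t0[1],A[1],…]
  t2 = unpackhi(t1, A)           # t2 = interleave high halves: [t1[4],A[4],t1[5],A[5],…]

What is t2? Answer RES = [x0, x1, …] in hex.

RES = [0x06, 0xcf, 0xb5, 0x06, 0xcf, 0x4d, 0x7f, 0x89]

  t0: 89 4d 06 cf 7f b5 7c c5
  t1: 89 c5 4d 7c 06 b5 cf 7f
  t2: 06 cf b5 06 cf 4d 7f 89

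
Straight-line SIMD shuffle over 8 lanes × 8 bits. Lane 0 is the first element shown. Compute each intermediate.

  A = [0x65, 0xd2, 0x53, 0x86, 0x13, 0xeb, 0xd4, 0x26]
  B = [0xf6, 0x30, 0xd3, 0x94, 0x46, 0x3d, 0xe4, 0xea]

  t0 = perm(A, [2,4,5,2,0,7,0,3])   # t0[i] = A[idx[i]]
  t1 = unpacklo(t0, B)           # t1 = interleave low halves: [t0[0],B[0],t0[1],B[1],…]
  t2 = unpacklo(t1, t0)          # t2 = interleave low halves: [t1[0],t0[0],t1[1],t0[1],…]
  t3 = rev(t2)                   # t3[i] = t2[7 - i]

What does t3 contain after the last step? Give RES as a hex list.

RES = [ 0x53  0x30  0xeb  0x13  0x13  0xf6  0x53  0x53 ]

  t0: 53 13 eb 53 65 26 65 86
  t1: 53 f6 13 30 eb d3 53 94
  t2: 53 53 f6 13 13 eb 30 53
  t3: 53 30 eb 13 13 f6 53 53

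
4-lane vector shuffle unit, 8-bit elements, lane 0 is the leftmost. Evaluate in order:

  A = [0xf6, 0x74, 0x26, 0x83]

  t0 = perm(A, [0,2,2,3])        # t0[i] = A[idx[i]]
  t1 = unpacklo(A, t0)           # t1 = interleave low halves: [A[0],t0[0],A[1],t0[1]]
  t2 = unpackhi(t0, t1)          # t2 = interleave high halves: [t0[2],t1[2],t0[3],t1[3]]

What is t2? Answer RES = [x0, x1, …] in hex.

RES = [0x26, 0x74, 0x83, 0x26]

t0 = [0xf6, 0x26, 0x26, 0x83]
t1 = [0xf6, 0xf6, 0x74, 0x26]
t2 = [0x26, 0x74, 0x83, 0x26]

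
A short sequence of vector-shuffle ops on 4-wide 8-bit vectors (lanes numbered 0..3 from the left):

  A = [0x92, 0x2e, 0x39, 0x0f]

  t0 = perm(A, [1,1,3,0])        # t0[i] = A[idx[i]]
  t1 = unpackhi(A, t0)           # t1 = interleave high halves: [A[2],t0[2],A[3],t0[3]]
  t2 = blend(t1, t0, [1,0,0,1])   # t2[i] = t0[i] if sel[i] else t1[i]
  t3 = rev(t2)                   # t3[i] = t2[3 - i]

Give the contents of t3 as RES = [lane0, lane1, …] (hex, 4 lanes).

  t0: 2e 2e 0f 92
  t1: 39 0f 0f 92
  t2: 2e 0f 0f 92
  t3: 92 0f 0f 2e

RES = [0x92, 0x0f, 0x0f, 0x2e]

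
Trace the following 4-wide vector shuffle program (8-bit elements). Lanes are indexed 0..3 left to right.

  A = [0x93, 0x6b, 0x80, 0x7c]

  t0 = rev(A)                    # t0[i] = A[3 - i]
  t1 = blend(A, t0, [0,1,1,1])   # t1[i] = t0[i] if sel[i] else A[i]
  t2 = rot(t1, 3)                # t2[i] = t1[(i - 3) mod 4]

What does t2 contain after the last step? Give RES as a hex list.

t0 = [0x7c, 0x80, 0x6b, 0x93]
t1 = [0x93, 0x80, 0x6b, 0x93]
t2 = [0x80, 0x6b, 0x93, 0x93]

RES = [0x80, 0x6b, 0x93, 0x93]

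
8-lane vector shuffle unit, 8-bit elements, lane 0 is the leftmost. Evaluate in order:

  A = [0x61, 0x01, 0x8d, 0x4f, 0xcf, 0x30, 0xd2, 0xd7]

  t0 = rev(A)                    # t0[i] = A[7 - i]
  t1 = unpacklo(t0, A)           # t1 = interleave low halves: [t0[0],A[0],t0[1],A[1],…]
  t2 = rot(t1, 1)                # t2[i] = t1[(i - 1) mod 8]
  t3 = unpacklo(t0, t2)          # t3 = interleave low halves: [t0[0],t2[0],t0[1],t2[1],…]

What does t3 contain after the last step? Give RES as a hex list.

→ t0 |d7|d2|30|cf|4f|8d|01|61|
→ t1 |d7|61|d2|01|30|8d|cf|4f|
→ t2 |4f|d7|61|d2|01|30|8d|cf|
→ t3 |d7|4f|d2|d7|30|61|cf|d2|

RES = [0xd7, 0x4f, 0xd2, 0xd7, 0x30, 0x61, 0xcf, 0xd2]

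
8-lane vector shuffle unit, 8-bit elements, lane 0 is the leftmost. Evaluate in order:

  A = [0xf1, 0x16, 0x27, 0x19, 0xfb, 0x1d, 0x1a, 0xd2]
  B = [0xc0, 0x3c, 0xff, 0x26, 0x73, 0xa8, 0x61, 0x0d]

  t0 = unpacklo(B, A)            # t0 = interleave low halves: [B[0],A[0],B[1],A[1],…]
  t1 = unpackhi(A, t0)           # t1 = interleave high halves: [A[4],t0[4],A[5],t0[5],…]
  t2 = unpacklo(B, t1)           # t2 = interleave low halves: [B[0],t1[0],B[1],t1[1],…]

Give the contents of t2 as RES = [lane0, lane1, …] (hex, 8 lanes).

→ t0 |c0|f1|3c|16|ff|27|26|19|
→ t1 |fb|ff|1d|27|1a|26|d2|19|
→ t2 |c0|fb|3c|ff|ff|1d|26|27|

RES = [0xc0, 0xfb, 0x3c, 0xff, 0xff, 0x1d, 0x26, 0x27]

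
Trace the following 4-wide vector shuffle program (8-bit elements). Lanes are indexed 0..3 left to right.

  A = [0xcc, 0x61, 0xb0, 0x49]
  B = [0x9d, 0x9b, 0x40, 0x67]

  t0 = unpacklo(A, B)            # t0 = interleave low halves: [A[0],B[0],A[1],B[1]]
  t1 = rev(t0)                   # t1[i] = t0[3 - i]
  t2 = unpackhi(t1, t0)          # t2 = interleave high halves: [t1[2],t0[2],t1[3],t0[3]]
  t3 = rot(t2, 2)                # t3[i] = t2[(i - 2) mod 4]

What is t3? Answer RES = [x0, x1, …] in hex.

t0 = [0xcc, 0x9d, 0x61, 0x9b]
t1 = [0x9b, 0x61, 0x9d, 0xcc]
t2 = [0x9d, 0x61, 0xcc, 0x9b]
t3 = [0xcc, 0x9b, 0x9d, 0x61]

RES = [ 0xcc  0x9b  0x9d  0x61 ]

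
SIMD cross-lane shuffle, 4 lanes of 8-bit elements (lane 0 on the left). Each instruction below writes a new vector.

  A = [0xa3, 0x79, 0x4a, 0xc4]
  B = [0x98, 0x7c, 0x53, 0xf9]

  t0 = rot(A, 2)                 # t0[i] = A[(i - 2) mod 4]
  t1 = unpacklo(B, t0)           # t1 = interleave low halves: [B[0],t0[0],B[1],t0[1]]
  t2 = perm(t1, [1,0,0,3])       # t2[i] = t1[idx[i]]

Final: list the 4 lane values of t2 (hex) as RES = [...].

RES = [ 0x4a  0x98  0x98  0xc4 ]

t0 = [0x4a, 0xc4, 0xa3, 0x79]
t1 = [0x98, 0x4a, 0x7c, 0xc4]
t2 = [0x4a, 0x98, 0x98, 0xc4]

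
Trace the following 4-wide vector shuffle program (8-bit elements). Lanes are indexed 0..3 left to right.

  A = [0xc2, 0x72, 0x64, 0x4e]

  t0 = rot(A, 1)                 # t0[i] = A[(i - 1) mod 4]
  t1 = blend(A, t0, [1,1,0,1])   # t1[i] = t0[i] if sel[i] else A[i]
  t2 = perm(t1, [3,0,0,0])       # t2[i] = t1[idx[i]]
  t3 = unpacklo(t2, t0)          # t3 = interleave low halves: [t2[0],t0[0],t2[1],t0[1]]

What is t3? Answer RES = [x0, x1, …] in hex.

  t0: 4e c2 72 64
  t1: 4e c2 64 64
  t2: 64 4e 4e 4e
  t3: 64 4e 4e c2

RES = [ 0x64  0x4e  0x4e  0xc2 ]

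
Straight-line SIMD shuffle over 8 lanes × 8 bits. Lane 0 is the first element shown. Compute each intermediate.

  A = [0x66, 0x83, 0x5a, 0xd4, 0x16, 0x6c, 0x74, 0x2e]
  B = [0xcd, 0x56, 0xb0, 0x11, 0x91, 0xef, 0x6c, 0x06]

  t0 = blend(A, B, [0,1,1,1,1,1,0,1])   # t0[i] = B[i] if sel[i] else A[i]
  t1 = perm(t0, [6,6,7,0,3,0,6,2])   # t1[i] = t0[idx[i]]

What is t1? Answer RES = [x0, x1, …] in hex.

RES = [0x74, 0x74, 0x06, 0x66, 0x11, 0x66, 0x74, 0xb0]

t0 = [0x66, 0x56, 0xb0, 0x11, 0x91, 0xef, 0x74, 0x06]
t1 = [0x74, 0x74, 0x06, 0x66, 0x11, 0x66, 0x74, 0xb0]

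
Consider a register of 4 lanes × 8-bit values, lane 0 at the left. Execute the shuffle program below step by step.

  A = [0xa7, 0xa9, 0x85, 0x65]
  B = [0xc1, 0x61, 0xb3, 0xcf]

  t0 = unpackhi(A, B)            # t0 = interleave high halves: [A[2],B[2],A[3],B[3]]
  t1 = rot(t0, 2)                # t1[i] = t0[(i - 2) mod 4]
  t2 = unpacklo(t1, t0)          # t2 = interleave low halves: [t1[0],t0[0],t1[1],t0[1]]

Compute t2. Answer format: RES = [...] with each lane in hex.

t0 = [0x85, 0xb3, 0x65, 0xcf]
t1 = [0x65, 0xcf, 0x85, 0xb3]
t2 = [0x65, 0x85, 0xcf, 0xb3]

RES = [ 0x65  0x85  0xcf  0xb3 ]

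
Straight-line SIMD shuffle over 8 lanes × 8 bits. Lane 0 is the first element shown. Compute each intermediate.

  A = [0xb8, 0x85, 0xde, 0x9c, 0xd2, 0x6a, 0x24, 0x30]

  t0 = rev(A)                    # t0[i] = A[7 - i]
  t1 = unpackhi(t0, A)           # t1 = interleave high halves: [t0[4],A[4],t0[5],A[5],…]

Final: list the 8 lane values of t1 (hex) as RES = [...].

t0 = [0x30, 0x24, 0x6a, 0xd2, 0x9c, 0xde, 0x85, 0xb8]
t1 = [0x9c, 0xd2, 0xde, 0x6a, 0x85, 0x24, 0xb8, 0x30]

RES = [ 0x9c  0xd2  0xde  0x6a  0x85  0x24  0xb8  0x30 ]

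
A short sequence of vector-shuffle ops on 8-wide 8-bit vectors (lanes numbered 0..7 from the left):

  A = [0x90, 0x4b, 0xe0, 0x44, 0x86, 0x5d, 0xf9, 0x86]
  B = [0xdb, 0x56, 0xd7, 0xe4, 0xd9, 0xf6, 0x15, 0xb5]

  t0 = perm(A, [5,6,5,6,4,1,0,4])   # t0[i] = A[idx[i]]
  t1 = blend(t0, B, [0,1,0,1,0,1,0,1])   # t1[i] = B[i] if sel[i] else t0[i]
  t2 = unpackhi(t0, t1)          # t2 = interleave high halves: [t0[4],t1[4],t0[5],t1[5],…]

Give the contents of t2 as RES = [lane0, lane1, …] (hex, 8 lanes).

  t0: 5d f9 5d f9 86 4b 90 86
  t1: 5d 56 5d e4 86 f6 90 b5
  t2: 86 86 4b f6 90 90 86 b5

RES = [0x86, 0x86, 0x4b, 0xf6, 0x90, 0x90, 0x86, 0xb5]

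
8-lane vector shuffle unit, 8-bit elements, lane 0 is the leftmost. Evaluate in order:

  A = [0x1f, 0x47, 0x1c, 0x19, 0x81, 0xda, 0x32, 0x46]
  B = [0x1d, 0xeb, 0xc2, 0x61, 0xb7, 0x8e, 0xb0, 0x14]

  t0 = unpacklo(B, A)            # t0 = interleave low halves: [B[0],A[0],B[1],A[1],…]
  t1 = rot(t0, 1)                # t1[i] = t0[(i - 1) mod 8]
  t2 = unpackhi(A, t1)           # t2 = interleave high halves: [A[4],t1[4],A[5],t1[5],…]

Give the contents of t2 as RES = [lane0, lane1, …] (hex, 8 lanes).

  t0: 1d 1f eb 47 c2 1c 61 19
  t1: 19 1d 1f eb 47 c2 1c 61
  t2: 81 47 da c2 32 1c 46 61

RES = [0x81, 0x47, 0xda, 0xc2, 0x32, 0x1c, 0x46, 0x61]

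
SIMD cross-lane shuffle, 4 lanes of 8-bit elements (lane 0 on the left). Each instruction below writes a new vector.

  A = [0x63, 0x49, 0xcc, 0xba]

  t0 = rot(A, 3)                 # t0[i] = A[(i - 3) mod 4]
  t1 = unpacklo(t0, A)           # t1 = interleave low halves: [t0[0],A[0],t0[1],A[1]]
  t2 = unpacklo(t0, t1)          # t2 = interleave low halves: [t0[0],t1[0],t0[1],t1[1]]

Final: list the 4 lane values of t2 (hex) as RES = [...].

  t0: 49 cc ba 63
  t1: 49 63 cc 49
  t2: 49 49 cc 63

RES = [ 0x49  0x49  0xcc  0x63 ]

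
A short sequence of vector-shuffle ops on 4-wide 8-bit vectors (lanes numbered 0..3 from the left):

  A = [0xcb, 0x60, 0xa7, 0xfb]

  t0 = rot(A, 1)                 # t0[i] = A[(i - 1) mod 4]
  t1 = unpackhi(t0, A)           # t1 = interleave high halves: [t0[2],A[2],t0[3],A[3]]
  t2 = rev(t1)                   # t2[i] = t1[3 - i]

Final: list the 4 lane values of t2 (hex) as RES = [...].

→ t0 |fb|cb|60|a7|
→ t1 |60|a7|a7|fb|
→ t2 |fb|a7|a7|60|

RES = [ 0xfb  0xa7  0xa7  0x60 ]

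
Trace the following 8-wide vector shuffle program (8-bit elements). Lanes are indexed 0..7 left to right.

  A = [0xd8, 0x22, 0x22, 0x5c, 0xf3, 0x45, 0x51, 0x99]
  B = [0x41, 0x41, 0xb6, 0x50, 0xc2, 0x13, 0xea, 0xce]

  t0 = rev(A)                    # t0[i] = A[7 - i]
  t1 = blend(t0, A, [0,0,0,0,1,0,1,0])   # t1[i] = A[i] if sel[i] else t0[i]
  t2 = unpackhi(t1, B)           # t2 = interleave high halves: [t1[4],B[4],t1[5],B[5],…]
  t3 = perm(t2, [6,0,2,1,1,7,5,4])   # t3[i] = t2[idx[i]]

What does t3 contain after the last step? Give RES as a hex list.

RES = [ 0xd8  0xf3  0x22  0xc2  0xc2  0xce  0xea  0x51 ]

t0 = [0x99, 0x51, 0x45, 0xf3, 0x5c, 0x22, 0x22, 0xd8]
t1 = [0x99, 0x51, 0x45, 0xf3, 0xf3, 0x22, 0x51, 0xd8]
t2 = [0xf3, 0xc2, 0x22, 0x13, 0x51, 0xea, 0xd8, 0xce]
t3 = [0xd8, 0xf3, 0x22, 0xc2, 0xc2, 0xce, 0xea, 0x51]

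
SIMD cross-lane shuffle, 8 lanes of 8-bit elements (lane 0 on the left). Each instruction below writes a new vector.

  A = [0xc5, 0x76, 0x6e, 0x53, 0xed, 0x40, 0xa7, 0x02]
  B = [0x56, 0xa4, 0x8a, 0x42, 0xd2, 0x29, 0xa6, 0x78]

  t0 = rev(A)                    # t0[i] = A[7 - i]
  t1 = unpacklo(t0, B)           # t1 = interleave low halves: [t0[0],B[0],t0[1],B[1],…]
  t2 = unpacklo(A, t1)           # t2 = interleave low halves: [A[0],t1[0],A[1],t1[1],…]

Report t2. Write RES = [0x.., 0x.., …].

RES = [ 0xc5  0x02  0x76  0x56  0x6e  0xa7  0x53  0xa4 ]

→ t0 |02|a7|40|ed|53|6e|76|c5|
→ t1 |02|56|a7|a4|40|8a|ed|42|
→ t2 |c5|02|76|56|6e|a7|53|a4|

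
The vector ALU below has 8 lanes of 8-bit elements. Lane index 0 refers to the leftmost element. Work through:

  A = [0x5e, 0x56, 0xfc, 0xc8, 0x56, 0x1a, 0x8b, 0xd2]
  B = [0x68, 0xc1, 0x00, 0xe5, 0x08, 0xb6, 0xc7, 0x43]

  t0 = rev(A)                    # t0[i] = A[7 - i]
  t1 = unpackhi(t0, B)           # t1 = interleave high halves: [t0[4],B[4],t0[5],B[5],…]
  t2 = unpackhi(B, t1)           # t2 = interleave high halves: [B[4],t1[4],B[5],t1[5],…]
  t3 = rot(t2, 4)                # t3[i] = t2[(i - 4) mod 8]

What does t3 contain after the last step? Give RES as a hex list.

t0 = [0xd2, 0x8b, 0x1a, 0x56, 0xc8, 0xfc, 0x56, 0x5e]
t1 = [0xc8, 0x08, 0xfc, 0xb6, 0x56, 0xc7, 0x5e, 0x43]
t2 = [0x08, 0x56, 0xb6, 0xc7, 0xc7, 0x5e, 0x43, 0x43]
t3 = [0xc7, 0x5e, 0x43, 0x43, 0x08, 0x56, 0xb6, 0xc7]

RES = [0xc7, 0x5e, 0x43, 0x43, 0x08, 0x56, 0xb6, 0xc7]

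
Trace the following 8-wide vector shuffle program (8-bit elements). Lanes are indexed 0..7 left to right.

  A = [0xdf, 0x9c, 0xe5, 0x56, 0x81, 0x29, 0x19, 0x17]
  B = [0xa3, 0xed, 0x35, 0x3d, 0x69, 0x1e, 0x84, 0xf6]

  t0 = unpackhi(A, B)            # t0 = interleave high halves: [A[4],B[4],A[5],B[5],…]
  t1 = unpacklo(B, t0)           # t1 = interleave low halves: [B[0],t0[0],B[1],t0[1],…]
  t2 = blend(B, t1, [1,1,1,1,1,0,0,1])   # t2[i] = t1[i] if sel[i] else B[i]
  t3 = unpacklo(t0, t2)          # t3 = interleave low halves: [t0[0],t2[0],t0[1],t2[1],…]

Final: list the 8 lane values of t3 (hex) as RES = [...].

RES = [0x81, 0xa3, 0x69, 0x81, 0x29, 0xed, 0x1e, 0x69]

t0 = [0x81, 0x69, 0x29, 0x1e, 0x19, 0x84, 0x17, 0xf6]
t1 = [0xa3, 0x81, 0xed, 0x69, 0x35, 0x29, 0x3d, 0x1e]
t2 = [0xa3, 0x81, 0xed, 0x69, 0x35, 0x1e, 0x84, 0x1e]
t3 = [0x81, 0xa3, 0x69, 0x81, 0x29, 0xed, 0x1e, 0x69]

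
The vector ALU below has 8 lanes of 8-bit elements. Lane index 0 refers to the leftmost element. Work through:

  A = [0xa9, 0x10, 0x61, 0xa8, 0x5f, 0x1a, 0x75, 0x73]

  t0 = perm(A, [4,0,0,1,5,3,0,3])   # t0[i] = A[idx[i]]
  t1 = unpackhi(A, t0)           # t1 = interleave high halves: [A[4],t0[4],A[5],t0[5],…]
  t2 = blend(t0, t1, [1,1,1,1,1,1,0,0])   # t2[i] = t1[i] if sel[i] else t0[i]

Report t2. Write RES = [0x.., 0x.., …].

RES = [0x5f, 0x1a, 0x1a, 0xa8, 0x75, 0xa9, 0xa9, 0xa8]

  t0: 5f a9 a9 10 1a a8 a9 a8
  t1: 5f 1a 1a a8 75 a9 73 a8
  t2: 5f 1a 1a a8 75 a9 a9 a8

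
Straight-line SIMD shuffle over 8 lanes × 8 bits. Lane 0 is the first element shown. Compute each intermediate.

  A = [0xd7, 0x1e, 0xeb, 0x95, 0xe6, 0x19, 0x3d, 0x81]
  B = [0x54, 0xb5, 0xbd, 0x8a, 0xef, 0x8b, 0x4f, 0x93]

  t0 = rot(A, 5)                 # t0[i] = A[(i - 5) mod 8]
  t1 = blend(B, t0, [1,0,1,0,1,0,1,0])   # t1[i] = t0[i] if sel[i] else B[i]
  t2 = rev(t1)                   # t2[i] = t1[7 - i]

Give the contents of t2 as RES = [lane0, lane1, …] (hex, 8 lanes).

t0 = [0x95, 0xe6, 0x19, 0x3d, 0x81, 0xd7, 0x1e, 0xeb]
t1 = [0x95, 0xb5, 0x19, 0x8a, 0x81, 0x8b, 0x1e, 0x93]
t2 = [0x93, 0x1e, 0x8b, 0x81, 0x8a, 0x19, 0xb5, 0x95]

RES = [0x93, 0x1e, 0x8b, 0x81, 0x8a, 0x19, 0xb5, 0x95]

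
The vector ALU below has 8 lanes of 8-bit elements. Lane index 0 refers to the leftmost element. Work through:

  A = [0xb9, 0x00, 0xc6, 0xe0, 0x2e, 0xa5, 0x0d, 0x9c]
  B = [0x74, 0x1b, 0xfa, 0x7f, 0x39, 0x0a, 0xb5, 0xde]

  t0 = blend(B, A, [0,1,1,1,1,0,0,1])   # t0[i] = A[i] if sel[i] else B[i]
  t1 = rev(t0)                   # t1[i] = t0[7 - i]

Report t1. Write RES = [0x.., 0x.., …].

RES = [0x9c, 0xb5, 0x0a, 0x2e, 0xe0, 0xc6, 0x00, 0x74]

  t0: 74 00 c6 e0 2e 0a b5 9c
  t1: 9c b5 0a 2e e0 c6 00 74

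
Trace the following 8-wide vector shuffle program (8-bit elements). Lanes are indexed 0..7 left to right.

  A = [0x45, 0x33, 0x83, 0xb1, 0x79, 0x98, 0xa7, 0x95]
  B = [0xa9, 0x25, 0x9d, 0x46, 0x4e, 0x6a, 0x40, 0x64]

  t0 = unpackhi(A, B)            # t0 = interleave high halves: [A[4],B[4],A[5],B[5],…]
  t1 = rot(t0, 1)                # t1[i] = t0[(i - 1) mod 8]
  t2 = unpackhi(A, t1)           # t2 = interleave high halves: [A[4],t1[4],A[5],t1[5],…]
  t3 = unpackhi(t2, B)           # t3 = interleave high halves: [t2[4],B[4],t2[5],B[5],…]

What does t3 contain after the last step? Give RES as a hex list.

t0 = [0x79, 0x4e, 0x98, 0x6a, 0xa7, 0x40, 0x95, 0x64]
t1 = [0x64, 0x79, 0x4e, 0x98, 0x6a, 0xa7, 0x40, 0x95]
t2 = [0x79, 0x6a, 0x98, 0xa7, 0xa7, 0x40, 0x95, 0x95]
t3 = [0xa7, 0x4e, 0x40, 0x6a, 0x95, 0x40, 0x95, 0x64]

RES = [0xa7, 0x4e, 0x40, 0x6a, 0x95, 0x40, 0x95, 0x64]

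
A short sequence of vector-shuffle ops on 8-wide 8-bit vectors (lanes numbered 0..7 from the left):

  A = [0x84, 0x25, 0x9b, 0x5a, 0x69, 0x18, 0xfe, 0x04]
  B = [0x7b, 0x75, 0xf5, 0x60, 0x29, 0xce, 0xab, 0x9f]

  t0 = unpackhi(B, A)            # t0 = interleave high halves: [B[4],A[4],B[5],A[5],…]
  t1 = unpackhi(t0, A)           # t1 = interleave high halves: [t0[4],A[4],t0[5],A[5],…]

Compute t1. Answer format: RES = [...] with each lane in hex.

t0 = [0x29, 0x69, 0xce, 0x18, 0xab, 0xfe, 0x9f, 0x04]
t1 = [0xab, 0x69, 0xfe, 0x18, 0x9f, 0xfe, 0x04, 0x04]

RES = [ 0xab  0x69  0xfe  0x18  0x9f  0xfe  0x04  0x04 ]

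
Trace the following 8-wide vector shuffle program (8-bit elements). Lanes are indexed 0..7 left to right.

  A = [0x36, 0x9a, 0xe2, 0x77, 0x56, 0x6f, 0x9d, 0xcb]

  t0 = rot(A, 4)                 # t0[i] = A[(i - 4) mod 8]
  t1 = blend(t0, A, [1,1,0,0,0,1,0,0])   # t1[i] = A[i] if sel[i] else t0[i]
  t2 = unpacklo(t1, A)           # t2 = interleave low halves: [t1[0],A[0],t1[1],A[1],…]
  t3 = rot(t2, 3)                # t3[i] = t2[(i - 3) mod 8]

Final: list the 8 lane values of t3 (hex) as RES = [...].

RES = [0xe2, 0xcb, 0x77, 0x36, 0x36, 0x9a, 0x9a, 0x9d]

t0 = [0x56, 0x6f, 0x9d, 0xcb, 0x36, 0x9a, 0xe2, 0x77]
t1 = [0x36, 0x9a, 0x9d, 0xcb, 0x36, 0x6f, 0xe2, 0x77]
t2 = [0x36, 0x36, 0x9a, 0x9a, 0x9d, 0xe2, 0xcb, 0x77]
t3 = [0xe2, 0xcb, 0x77, 0x36, 0x36, 0x9a, 0x9a, 0x9d]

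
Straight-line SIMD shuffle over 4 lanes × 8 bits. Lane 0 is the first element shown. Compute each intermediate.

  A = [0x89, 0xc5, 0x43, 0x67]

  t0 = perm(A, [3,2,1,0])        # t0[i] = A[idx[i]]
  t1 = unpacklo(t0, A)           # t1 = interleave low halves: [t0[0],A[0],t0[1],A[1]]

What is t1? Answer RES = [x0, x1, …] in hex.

RES = [0x67, 0x89, 0x43, 0xc5]

t0 = [0x67, 0x43, 0xc5, 0x89]
t1 = [0x67, 0x89, 0x43, 0xc5]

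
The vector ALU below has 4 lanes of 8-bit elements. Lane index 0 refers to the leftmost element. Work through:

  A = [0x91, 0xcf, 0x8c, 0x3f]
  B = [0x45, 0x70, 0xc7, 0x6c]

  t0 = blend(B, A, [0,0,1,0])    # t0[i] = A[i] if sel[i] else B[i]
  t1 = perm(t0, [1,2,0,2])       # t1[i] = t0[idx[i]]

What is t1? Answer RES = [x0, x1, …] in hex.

t0 = [0x45, 0x70, 0x8c, 0x6c]
t1 = [0x70, 0x8c, 0x45, 0x8c]

RES = [0x70, 0x8c, 0x45, 0x8c]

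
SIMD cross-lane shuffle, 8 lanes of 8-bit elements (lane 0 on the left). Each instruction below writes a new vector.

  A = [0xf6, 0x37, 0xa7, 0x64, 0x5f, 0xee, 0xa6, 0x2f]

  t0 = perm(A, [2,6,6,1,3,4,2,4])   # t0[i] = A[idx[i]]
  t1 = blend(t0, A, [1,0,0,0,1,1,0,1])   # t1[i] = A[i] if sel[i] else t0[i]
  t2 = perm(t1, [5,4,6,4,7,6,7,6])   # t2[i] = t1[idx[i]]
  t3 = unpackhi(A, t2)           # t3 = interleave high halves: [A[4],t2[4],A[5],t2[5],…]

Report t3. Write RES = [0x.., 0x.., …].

t0 = [0xa7, 0xa6, 0xa6, 0x37, 0x64, 0x5f, 0xa7, 0x5f]
t1 = [0xf6, 0xa6, 0xa6, 0x37, 0x5f, 0xee, 0xa7, 0x2f]
t2 = [0xee, 0x5f, 0xa7, 0x5f, 0x2f, 0xa7, 0x2f, 0xa7]
t3 = [0x5f, 0x2f, 0xee, 0xa7, 0xa6, 0x2f, 0x2f, 0xa7]

RES = [0x5f, 0x2f, 0xee, 0xa7, 0xa6, 0x2f, 0x2f, 0xa7]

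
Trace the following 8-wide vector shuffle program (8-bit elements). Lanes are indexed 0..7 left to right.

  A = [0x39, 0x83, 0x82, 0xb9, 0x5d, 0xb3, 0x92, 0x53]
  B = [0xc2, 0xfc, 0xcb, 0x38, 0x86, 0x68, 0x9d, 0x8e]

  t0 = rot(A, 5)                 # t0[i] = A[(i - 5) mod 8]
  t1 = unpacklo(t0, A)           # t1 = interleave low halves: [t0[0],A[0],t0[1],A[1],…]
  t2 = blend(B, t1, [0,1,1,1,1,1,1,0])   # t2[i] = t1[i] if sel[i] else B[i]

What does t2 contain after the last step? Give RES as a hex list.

RES = [ 0xc2  0x39  0x5d  0x83  0xb3  0x82  0x92  0x8e ]

t0 = [0xb9, 0x5d, 0xb3, 0x92, 0x53, 0x39, 0x83, 0x82]
t1 = [0xb9, 0x39, 0x5d, 0x83, 0xb3, 0x82, 0x92, 0xb9]
t2 = [0xc2, 0x39, 0x5d, 0x83, 0xb3, 0x82, 0x92, 0x8e]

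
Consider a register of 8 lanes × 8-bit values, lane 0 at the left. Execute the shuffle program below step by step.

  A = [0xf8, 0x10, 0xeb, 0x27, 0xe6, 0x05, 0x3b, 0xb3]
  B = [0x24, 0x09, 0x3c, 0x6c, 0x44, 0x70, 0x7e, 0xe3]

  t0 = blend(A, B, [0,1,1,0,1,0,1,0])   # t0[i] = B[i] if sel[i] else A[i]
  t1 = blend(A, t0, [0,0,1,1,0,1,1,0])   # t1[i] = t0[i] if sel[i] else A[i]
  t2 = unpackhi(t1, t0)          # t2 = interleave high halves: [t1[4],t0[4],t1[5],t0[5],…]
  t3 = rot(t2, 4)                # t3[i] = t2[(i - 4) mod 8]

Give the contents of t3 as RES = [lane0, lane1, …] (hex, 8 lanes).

t0 = [0xf8, 0x09, 0x3c, 0x27, 0x44, 0x05, 0x7e, 0xb3]
t1 = [0xf8, 0x10, 0x3c, 0x27, 0xe6, 0x05, 0x7e, 0xb3]
t2 = [0xe6, 0x44, 0x05, 0x05, 0x7e, 0x7e, 0xb3, 0xb3]
t3 = [0x7e, 0x7e, 0xb3, 0xb3, 0xe6, 0x44, 0x05, 0x05]

RES = [ 0x7e  0x7e  0xb3  0xb3  0xe6  0x44  0x05  0x05 ]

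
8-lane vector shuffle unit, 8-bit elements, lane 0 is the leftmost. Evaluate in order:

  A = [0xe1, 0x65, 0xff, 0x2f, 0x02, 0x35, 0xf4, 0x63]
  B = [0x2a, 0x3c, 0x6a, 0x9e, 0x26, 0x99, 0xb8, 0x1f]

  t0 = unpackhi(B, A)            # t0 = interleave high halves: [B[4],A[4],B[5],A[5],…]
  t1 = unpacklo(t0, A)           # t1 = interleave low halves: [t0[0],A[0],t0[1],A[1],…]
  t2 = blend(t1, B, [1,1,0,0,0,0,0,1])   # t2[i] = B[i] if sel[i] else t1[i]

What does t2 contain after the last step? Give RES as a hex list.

RES = [0x2a, 0x3c, 0x02, 0x65, 0x99, 0xff, 0x35, 0x1f]

  t0: 26 02 99 35 b8 f4 1f 63
  t1: 26 e1 02 65 99 ff 35 2f
  t2: 2a 3c 02 65 99 ff 35 1f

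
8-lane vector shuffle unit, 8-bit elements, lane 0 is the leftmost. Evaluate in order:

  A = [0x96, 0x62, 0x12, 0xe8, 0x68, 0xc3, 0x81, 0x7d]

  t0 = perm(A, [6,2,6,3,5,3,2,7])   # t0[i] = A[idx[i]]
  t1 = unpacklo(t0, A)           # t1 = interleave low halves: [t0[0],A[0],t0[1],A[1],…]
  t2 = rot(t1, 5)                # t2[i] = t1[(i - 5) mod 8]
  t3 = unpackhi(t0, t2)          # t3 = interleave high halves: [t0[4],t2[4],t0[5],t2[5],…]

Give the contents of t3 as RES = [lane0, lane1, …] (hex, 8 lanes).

t0 = [0x81, 0x12, 0x81, 0xe8, 0xc3, 0xe8, 0x12, 0x7d]
t1 = [0x81, 0x96, 0x12, 0x62, 0x81, 0x12, 0xe8, 0xe8]
t2 = [0x62, 0x81, 0x12, 0xe8, 0xe8, 0x81, 0x96, 0x12]
t3 = [0xc3, 0xe8, 0xe8, 0x81, 0x12, 0x96, 0x7d, 0x12]

RES = [0xc3, 0xe8, 0xe8, 0x81, 0x12, 0x96, 0x7d, 0x12]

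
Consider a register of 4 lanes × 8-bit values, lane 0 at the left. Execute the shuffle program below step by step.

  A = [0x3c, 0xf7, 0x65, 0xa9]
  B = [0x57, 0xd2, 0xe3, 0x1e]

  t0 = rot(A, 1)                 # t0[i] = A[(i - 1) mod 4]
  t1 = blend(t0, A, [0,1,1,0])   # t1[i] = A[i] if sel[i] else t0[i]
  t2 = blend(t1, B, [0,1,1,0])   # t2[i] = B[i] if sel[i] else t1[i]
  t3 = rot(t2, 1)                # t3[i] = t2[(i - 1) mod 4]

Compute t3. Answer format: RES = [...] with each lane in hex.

RES = [0x65, 0xa9, 0xd2, 0xe3]

t0 = [0xa9, 0x3c, 0xf7, 0x65]
t1 = [0xa9, 0xf7, 0x65, 0x65]
t2 = [0xa9, 0xd2, 0xe3, 0x65]
t3 = [0x65, 0xa9, 0xd2, 0xe3]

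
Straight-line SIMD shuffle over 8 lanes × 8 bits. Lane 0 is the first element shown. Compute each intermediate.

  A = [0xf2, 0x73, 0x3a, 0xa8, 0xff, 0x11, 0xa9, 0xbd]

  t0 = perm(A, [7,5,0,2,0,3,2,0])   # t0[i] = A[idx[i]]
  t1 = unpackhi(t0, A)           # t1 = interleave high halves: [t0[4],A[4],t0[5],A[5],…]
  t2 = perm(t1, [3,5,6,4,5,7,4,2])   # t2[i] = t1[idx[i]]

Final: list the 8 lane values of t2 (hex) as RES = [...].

RES = [ 0x11  0xa9  0xf2  0x3a  0xa9  0xbd  0x3a  0xa8 ]

t0 = [0xbd, 0x11, 0xf2, 0x3a, 0xf2, 0xa8, 0x3a, 0xf2]
t1 = [0xf2, 0xff, 0xa8, 0x11, 0x3a, 0xa9, 0xf2, 0xbd]
t2 = [0x11, 0xa9, 0xf2, 0x3a, 0xa9, 0xbd, 0x3a, 0xa8]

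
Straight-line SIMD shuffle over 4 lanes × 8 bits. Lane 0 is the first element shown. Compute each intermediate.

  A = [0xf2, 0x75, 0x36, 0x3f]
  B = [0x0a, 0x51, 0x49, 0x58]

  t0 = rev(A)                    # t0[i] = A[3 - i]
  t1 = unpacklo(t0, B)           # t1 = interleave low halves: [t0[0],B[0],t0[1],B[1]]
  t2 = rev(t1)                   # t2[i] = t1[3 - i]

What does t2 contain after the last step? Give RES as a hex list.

RES = [ 0x51  0x36  0x0a  0x3f ]

→ t0 |3f|36|75|f2|
→ t1 |3f|0a|36|51|
→ t2 |51|36|0a|3f|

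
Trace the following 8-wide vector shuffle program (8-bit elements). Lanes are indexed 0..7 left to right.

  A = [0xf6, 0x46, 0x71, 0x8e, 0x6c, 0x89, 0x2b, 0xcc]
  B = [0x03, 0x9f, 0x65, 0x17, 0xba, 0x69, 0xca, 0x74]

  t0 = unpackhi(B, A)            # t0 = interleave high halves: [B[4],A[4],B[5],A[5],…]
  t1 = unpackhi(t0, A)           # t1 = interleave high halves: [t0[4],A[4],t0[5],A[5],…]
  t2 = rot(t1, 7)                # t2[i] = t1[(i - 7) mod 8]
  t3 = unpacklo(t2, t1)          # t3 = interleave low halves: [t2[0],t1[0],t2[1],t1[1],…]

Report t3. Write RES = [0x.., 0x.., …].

RES = [ 0x6c  0xca  0x2b  0x6c  0x89  0x2b  0x74  0x89 ]

  t0: ba 6c 69 89 ca 2b 74 cc
  t1: ca 6c 2b 89 74 2b cc cc
  t2: 6c 2b 89 74 2b cc cc ca
  t3: 6c ca 2b 6c 89 2b 74 89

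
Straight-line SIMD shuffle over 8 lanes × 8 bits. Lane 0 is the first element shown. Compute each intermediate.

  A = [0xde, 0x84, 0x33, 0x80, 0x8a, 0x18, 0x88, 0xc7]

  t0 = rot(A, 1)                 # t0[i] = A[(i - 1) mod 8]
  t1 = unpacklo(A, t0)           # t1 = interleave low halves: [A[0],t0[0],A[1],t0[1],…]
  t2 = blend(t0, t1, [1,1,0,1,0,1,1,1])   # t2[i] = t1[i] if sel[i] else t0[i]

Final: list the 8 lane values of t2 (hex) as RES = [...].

RES = [ 0xde  0xc7  0x84  0xde  0x80  0x84  0x80  0x33 ]

→ t0 |c7|de|84|33|80|8a|18|88|
→ t1 |de|c7|84|de|33|84|80|33|
→ t2 |de|c7|84|de|80|84|80|33|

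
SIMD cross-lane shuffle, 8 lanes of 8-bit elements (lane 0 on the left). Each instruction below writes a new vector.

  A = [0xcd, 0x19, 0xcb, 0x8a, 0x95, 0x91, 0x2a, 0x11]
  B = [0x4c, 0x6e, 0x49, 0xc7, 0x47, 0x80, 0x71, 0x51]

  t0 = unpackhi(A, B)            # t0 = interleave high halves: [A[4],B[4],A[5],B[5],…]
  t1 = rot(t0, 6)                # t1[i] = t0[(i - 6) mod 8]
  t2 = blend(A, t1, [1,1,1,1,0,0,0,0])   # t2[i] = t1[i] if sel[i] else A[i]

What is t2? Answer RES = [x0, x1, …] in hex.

t0 = [0x95, 0x47, 0x91, 0x80, 0x2a, 0x71, 0x11, 0x51]
t1 = [0x91, 0x80, 0x2a, 0x71, 0x11, 0x51, 0x95, 0x47]
t2 = [0x91, 0x80, 0x2a, 0x71, 0x95, 0x91, 0x2a, 0x11]

RES = [ 0x91  0x80  0x2a  0x71  0x95  0x91  0x2a  0x11 ]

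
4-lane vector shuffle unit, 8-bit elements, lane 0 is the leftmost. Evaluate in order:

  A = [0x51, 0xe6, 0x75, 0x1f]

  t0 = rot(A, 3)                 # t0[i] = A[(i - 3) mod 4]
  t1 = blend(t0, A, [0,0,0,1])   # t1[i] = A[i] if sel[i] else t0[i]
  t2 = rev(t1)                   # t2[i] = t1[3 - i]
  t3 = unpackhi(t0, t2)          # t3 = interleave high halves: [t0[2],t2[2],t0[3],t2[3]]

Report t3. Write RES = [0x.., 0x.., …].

RES = [0x1f, 0x75, 0x51, 0xe6]

t0 = [0xe6, 0x75, 0x1f, 0x51]
t1 = [0xe6, 0x75, 0x1f, 0x1f]
t2 = [0x1f, 0x1f, 0x75, 0xe6]
t3 = [0x1f, 0x75, 0x51, 0xe6]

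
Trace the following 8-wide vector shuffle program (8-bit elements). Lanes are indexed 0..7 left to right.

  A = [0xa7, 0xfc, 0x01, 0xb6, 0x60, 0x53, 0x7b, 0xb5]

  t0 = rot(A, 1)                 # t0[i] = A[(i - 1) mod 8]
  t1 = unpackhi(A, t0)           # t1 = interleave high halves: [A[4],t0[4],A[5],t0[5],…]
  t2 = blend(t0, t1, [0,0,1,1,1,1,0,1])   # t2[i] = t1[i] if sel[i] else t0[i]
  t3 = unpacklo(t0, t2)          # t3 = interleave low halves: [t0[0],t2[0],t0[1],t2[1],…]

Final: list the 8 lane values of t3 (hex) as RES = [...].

  t0: b5 a7 fc 01 b6 60 53 7b
  t1: 60 b6 53 60 7b 53 b5 7b
  t2: b5 a7 53 60 7b 53 53 7b
  t3: b5 b5 a7 a7 fc 53 01 60

RES = [ 0xb5  0xb5  0xa7  0xa7  0xfc  0x53  0x01  0x60 ]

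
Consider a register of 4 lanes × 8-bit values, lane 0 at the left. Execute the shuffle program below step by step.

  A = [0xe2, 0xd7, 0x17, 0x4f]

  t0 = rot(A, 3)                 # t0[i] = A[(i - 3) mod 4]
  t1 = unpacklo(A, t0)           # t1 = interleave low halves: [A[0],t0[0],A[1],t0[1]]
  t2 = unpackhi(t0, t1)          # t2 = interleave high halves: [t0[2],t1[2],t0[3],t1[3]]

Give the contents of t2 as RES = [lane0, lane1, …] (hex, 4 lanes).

→ t0 |d7|17|4f|e2|
→ t1 |e2|d7|d7|17|
→ t2 |4f|d7|e2|17|

RES = [ 0x4f  0xd7  0xe2  0x17 ]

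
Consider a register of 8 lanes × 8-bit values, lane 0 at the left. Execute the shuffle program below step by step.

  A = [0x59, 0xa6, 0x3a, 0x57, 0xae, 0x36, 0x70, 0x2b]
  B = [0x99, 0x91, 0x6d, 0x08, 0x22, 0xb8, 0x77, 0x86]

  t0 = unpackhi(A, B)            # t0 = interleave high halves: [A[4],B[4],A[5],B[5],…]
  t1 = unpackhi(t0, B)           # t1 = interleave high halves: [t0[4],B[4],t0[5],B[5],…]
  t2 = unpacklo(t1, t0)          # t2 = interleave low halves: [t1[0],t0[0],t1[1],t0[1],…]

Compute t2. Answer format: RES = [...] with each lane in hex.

RES = [0x70, 0xae, 0x22, 0x22, 0x77, 0x36, 0xb8, 0xb8]

  t0: ae 22 36 b8 70 77 2b 86
  t1: 70 22 77 b8 2b 77 86 86
  t2: 70 ae 22 22 77 36 b8 b8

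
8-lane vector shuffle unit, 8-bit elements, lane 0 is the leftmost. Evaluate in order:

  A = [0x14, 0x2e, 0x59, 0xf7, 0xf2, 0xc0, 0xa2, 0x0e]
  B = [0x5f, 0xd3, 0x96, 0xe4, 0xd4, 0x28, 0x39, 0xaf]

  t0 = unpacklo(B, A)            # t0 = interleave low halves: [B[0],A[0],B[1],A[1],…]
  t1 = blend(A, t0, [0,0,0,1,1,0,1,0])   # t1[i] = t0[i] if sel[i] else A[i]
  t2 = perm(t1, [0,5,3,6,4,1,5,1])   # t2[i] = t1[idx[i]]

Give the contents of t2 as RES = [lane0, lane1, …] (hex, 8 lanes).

RES = [ 0x14  0xc0  0x2e  0xe4  0x96  0x2e  0xc0  0x2e ]

  t0: 5f 14 d3 2e 96 59 e4 f7
  t1: 14 2e 59 2e 96 c0 e4 0e
  t2: 14 c0 2e e4 96 2e c0 2e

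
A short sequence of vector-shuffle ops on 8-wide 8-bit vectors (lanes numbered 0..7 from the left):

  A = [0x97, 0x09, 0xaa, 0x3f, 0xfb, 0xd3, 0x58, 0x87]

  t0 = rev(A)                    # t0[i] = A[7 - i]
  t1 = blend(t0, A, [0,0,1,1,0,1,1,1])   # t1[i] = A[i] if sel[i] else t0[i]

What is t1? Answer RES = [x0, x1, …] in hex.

RES = [ 0x87  0x58  0xaa  0x3f  0x3f  0xd3  0x58  0x87 ]

t0 = [0x87, 0x58, 0xd3, 0xfb, 0x3f, 0xaa, 0x09, 0x97]
t1 = [0x87, 0x58, 0xaa, 0x3f, 0x3f, 0xd3, 0x58, 0x87]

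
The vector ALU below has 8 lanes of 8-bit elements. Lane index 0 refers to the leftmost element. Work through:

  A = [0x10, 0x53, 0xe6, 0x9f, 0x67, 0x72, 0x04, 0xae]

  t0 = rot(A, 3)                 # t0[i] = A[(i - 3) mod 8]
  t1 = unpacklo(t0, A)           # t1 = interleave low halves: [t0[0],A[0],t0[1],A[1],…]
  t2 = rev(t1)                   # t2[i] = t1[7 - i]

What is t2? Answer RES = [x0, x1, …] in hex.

RES = [ 0x9f  0x10  0xe6  0xae  0x53  0x04  0x10  0x72 ]

→ t0 |72|04|ae|10|53|e6|9f|67|
→ t1 |72|10|04|53|ae|e6|10|9f|
→ t2 |9f|10|e6|ae|53|04|10|72|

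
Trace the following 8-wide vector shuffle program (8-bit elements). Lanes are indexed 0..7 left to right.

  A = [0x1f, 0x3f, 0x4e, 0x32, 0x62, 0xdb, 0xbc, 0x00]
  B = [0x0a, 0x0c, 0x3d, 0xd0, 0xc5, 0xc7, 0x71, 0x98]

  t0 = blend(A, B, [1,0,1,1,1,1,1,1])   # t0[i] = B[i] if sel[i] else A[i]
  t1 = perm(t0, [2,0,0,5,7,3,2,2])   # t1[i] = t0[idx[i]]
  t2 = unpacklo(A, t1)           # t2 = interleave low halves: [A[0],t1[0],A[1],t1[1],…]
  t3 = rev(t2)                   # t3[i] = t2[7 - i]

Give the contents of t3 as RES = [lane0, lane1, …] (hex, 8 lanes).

RES = [0xc7, 0x32, 0x0a, 0x4e, 0x0a, 0x3f, 0x3d, 0x1f]

→ t0 |0a|3f|3d|d0|c5|c7|71|98|
→ t1 |3d|0a|0a|c7|98|d0|3d|3d|
→ t2 |1f|3d|3f|0a|4e|0a|32|c7|
→ t3 |c7|32|0a|4e|0a|3f|3d|1f|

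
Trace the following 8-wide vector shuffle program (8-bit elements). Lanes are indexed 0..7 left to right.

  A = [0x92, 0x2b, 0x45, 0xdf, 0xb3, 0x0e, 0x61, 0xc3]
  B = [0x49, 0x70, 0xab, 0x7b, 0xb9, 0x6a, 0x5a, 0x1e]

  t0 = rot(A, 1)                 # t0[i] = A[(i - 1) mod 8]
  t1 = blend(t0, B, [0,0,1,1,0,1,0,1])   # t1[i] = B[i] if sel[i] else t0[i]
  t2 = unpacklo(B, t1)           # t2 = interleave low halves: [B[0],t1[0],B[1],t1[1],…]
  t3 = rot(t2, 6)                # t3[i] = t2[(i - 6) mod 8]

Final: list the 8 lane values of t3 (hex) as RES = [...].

t0 = [0xc3, 0x92, 0x2b, 0x45, 0xdf, 0xb3, 0x0e, 0x61]
t1 = [0xc3, 0x92, 0xab, 0x7b, 0xdf, 0x6a, 0x0e, 0x1e]
t2 = [0x49, 0xc3, 0x70, 0x92, 0xab, 0xab, 0x7b, 0x7b]
t3 = [0x70, 0x92, 0xab, 0xab, 0x7b, 0x7b, 0x49, 0xc3]

RES = [ 0x70  0x92  0xab  0xab  0x7b  0x7b  0x49  0xc3 ]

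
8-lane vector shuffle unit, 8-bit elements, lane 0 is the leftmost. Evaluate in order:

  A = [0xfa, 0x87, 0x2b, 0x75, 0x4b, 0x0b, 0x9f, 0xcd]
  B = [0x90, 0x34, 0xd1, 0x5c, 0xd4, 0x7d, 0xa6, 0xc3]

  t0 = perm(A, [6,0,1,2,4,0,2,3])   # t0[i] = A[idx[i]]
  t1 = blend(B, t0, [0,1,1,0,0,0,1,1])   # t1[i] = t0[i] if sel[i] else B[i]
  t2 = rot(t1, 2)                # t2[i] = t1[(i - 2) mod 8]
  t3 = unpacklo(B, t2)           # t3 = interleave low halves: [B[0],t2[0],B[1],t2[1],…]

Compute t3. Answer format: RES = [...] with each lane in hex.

→ t0 |9f|fa|87|2b|4b|fa|2b|75|
→ t1 |90|fa|87|5c|d4|7d|2b|75|
→ t2 |2b|75|90|fa|87|5c|d4|7d|
→ t3 |90|2b|34|75|d1|90|5c|fa|

RES = [ 0x90  0x2b  0x34  0x75  0xd1  0x90  0x5c  0xfa ]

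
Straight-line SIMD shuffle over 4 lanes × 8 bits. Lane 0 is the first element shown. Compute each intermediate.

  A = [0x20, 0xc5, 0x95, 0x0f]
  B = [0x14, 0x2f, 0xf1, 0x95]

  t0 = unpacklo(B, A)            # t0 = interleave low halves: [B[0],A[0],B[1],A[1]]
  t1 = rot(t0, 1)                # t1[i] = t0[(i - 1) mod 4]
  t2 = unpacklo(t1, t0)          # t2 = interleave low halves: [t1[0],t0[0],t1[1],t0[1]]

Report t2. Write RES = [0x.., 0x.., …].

RES = [0xc5, 0x14, 0x14, 0x20]

t0 = [0x14, 0x20, 0x2f, 0xc5]
t1 = [0xc5, 0x14, 0x20, 0x2f]
t2 = [0xc5, 0x14, 0x14, 0x20]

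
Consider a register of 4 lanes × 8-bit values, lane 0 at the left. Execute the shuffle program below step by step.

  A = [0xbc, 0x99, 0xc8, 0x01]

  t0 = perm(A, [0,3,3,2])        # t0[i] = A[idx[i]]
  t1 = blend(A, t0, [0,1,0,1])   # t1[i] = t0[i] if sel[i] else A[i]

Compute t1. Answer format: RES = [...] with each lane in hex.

t0 = [0xbc, 0x01, 0x01, 0xc8]
t1 = [0xbc, 0x01, 0xc8, 0xc8]

RES = [ 0xbc  0x01  0xc8  0xc8 ]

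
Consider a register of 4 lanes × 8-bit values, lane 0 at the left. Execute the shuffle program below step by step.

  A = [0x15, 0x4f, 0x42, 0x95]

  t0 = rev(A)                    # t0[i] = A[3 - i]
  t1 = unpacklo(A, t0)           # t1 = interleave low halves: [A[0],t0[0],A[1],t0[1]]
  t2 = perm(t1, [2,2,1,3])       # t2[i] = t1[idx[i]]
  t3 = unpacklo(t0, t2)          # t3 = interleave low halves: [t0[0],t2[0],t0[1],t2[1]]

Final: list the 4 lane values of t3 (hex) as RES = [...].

RES = [0x95, 0x4f, 0x42, 0x4f]

→ t0 |95|42|4f|15|
→ t1 |15|95|4f|42|
→ t2 |4f|4f|95|42|
→ t3 |95|4f|42|4f|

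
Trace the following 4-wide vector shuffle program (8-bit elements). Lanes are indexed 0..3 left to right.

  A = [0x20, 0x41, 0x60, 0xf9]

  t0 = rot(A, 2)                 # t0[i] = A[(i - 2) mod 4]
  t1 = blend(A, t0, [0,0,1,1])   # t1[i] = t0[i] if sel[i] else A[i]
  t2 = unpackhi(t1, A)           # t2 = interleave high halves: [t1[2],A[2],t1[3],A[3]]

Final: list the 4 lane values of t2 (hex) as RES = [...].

  t0: 60 f9 20 41
  t1: 20 41 20 41
  t2: 20 60 41 f9

RES = [ 0x20  0x60  0x41  0xf9 ]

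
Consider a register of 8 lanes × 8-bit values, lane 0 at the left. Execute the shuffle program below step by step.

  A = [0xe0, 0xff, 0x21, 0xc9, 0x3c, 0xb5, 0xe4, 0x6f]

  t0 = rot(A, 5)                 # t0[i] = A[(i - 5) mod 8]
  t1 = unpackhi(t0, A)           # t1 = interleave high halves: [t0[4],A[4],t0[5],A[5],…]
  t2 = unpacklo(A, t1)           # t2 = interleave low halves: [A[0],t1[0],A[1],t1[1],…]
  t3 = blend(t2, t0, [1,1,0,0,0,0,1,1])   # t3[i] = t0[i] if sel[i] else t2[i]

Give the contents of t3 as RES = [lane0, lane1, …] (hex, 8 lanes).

→ t0 |c9|3c|b5|e4|6f|e0|ff|21|
→ t1 |6f|3c|e0|b5|ff|e4|21|6f|
→ t2 |e0|6f|ff|3c|21|e0|c9|b5|
→ t3 |c9|3c|ff|3c|21|e0|ff|21|

RES = [ 0xc9  0x3c  0xff  0x3c  0x21  0xe0  0xff  0x21 ]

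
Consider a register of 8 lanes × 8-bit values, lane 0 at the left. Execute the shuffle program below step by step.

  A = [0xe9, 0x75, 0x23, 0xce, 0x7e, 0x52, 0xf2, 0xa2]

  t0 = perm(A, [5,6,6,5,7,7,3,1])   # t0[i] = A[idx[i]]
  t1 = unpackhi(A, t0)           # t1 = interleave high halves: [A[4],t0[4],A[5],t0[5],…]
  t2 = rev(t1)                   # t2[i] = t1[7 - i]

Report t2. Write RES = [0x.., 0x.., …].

t0 = [0x52, 0xf2, 0xf2, 0x52, 0xa2, 0xa2, 0xce, 0x75]
t1 = [0x7e, 0xa2, 0x52, 0xa2, 0xf2, 0xce, 0xa2, 0x75]
t2 = [0x75, 0xa2, 0xce, 0xf2, 0xa2, 0x52, 0xa2, 0x7e]

RES = [0x75, 0xa2, 0xce, 0xf2, 0xa2, 0x52, 0xa2, 0x7e]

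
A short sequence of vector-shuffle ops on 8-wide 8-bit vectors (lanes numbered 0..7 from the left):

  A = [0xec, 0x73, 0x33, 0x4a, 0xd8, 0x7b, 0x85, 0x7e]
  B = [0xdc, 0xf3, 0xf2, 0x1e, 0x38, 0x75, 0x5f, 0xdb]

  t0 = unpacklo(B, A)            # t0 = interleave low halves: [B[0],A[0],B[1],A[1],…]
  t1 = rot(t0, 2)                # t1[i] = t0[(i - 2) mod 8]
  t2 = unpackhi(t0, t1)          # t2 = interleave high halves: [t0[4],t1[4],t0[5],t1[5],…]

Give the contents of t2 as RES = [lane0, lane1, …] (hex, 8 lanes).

→ t0 |dc|ec|f3|73|f2|33|1e|4a|
→ t1 |1e|4a|dc|ec|f3|73|f2|33|
→ t2 |f2|f3|33|73|1e|f2|4a|33|

RES = [ 0xf2  0xf3  0x33  0x73  0x1e  0xf2  0x4a  0x33 ]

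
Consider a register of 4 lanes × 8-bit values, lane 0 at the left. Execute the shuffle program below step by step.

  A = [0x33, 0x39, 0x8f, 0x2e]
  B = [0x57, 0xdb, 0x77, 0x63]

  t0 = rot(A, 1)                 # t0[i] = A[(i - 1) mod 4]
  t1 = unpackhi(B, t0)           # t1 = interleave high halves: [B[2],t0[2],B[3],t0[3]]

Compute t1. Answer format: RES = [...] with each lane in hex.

t0 = [0x2e, 0x33, 0x39, 0x8f]
t1 = [0x77, 0x39, 0x63, 0x8f]

RES = [ 0x77  0x39  0x63  0x8f ]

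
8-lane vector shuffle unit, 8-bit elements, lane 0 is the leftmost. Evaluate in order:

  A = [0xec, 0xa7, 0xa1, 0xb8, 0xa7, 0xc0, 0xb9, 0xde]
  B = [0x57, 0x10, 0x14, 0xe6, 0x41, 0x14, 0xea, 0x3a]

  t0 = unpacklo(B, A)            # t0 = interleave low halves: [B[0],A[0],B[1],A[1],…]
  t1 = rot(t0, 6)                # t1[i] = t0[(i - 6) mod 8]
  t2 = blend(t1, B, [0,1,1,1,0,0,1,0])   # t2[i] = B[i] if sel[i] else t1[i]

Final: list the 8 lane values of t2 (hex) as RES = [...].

RES = [ 0x10  0x10  0x14  0xe6  0xe6  0xb8  0xea  0xec ]

t0 = [0x57, 0xec, 0x10, 0xa7, 0x14, 0xa1, 0xe6, 0xb8]
t1 = [0x10, 0xa7, 0x14, 0xa1, 0xe6, 0xb8, 0x57, 0xec]
t2 = [0x10, 0x10, 0x14, 0xe6, 0xe6, 0xb8, 0xea, 0xec]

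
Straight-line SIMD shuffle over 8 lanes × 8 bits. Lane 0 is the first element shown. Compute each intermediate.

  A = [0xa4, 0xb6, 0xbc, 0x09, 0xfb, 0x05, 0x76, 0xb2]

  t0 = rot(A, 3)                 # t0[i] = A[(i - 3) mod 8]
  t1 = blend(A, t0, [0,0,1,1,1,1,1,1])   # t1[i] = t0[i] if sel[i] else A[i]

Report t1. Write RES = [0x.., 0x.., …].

t0 = [0x05, 0x76, 0xb2, 0xa4, 0xb6, 0xbc, 0x09, 0xfb]
t1 = [0xa4, 0xb6, 0xb2, 0xa4, 0xb6, 0xbc, 0x09, 0xfb]

RES = [ 0xa4  0xb6  0xb2  0xa4  0xb6  0xbc  0x09  0xfb ]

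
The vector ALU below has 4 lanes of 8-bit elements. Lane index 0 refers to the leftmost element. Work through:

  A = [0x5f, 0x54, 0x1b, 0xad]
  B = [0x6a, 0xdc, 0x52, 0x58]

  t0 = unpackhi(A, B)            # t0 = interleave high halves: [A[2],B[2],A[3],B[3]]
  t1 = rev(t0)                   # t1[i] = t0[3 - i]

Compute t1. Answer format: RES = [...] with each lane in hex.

RES = [ 0x58  0xad  0x52  0x1b ]

→ t0 |1b|52|ad|58|
→ t1 |58|ad|52|1b|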